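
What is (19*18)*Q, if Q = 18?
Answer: 6156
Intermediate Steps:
(19*18)*Q = (19*18)*18 = 342*18 = 6156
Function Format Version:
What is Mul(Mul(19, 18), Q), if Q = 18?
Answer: 6156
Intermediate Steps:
Mul(Mul(19, 18), Q) = Mul(Mul(19, 18), 18) = Mul(342, 18) = 6156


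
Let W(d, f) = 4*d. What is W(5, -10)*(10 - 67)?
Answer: -1140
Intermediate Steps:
W(5, -10)*(10 - 67) = (4*5)*(10 - 67) = 20*(-57) = -1140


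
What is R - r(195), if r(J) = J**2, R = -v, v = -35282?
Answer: -2743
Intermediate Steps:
R = 35282 (R = -1*(-35282) = 35282)
R - r(195) = 35282 - 1*195**2 = 35282 - 1*38025 = 35282 - 38025 = -2743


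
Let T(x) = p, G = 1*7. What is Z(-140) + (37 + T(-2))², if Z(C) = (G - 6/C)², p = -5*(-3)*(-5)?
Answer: 7318649/4900 ≈ 1493.6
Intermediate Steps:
G = 7
p = -75 (p = 15*(-5) = -75)
T(x) = -75
Z(C) = (7 - 6/C)²
Z(-140) + (37 + T(-2))² = (-6 + 7*(-140))²/(-140)² + (37 - 75)² = (-6 - 980)²/19600 + (-38)² = (1/19600)*(-986)² + 1444 = (1/19600)*972196 + 1444 = 243049/4900 + 1444 = 7318649/4900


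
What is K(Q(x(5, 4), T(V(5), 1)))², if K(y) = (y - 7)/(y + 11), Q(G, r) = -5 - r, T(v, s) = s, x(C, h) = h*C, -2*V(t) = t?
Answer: 169/25 ≈ 6.7600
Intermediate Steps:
V(t) = -t/2
x(C, h) = C*h
K(y) = (-7 + y)/(11 + y)
K(Q(x(5, 4), T(V(5), 1)))² = ((-7 + (-5 - 1*1))/(11 + (-5 - 1*1)))² = ((-7 + (-5 - 1))/(11 + (-5 - 1)))² = ((-7 - 6)/(11 - 6))² = (-13/5)² = 169/25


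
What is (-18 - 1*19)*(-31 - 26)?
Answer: 2109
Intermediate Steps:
(-18 - 1*19)*(-31 - 26) = (-18 - 19)*(-57) = -37*(-57) = 2109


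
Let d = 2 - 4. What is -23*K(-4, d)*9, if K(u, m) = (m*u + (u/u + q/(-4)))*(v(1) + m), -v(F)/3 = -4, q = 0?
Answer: -18630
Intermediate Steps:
d = -2
v(F) = 12 (v(F) = -3*(-4) = 12)
K(u, m) = (1 + m*u)*(12 + m) (K(u, m) = (m*u + (u/u + 0/(-4)))*(12 + m) = (m*u + (1 + 0*(-¼)))*(12 + m) = (m*u + (1 + 0))*(12 + m) = (m*u + 1)*(12 + m) = (1 + m*u)*(12 + m))
-23*K(-4, d)*9 = -23*(12 - 2 - 4*(-2)² + 12*(-2)*(-4))*9 = -23*(12 - 2 - 4*4 + 96)*9 = -23*(12 - 2 - 16 + 96)*9 = -23*90*9 = -2070*9 = -18630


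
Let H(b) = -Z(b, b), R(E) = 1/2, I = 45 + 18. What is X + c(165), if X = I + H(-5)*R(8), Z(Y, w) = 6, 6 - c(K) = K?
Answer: -99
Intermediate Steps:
I = 63
c(K) = 6 - K
R(E) = ½
H(b) = -6 (H(b) = -1*6 = -6)
X = 60 (X = 63 - 6*½ = 63 - 3 = 60)
X + c(165) = 60 + (6 - 1*165) = 60 + (6 - 165) = 60 - 159 = -99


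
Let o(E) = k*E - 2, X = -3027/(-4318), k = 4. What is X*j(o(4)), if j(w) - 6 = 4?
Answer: 15135/2159 ≈ 7.0102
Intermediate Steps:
X = 3027/4318 (X = -3027*(-1/4318) = 3027/4318 ≈ 0.70102)
o(E) = -2 + 4*E (o(E) = 4*E - 2 = -2 + 4*E)
j(w) = 10 (j(w) = 6 + 4 = 10)
X*j(o(4)) = (3027/4318)*10 = 15135/2159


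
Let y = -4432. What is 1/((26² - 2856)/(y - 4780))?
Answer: 2303/545 ≈ 4.2257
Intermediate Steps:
1/((26² - 2856)/(y - 4780)) = 1/((26² - 2856)/(-4432 - 4780)) = 1/((676 - 2856)/(-9212)) = 1/(-2180*(-1/9212)) = 1/(545/2303) = 2303/545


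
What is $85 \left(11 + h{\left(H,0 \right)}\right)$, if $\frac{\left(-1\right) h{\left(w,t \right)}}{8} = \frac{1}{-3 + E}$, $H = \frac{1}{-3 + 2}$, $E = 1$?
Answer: $1275$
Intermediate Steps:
$H = -1$ ($H = \frac{1}{-1} = -1$)
$h{\left(w,t \right)} = 4$ ($h{\left(w,t \right)} = - \frac{8}{-3 + 1} = - \frac{8}{-2} = \left(-8\right) \left(- \frac{1}{2}\right) = 4$)
$85 \left(11 + h{\left(H,0 \right)}\right) = 85 \left(11 + 4\right) = 85 \cdot 15 = 1275$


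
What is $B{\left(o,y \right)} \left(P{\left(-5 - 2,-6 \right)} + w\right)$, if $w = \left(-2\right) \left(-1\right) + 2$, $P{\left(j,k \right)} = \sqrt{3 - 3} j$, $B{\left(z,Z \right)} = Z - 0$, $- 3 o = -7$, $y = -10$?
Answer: $-40$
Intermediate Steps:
$o = \frac{7}{3}$ ($o = \left(- \frac{1}{3}\right) \left(-7\right) = \frac{7}{3} \approx 2.3333$)
$B{\left(z,Z \right)} = Z$ ($B{\left(z,Z \right)} = Z + 0 = Z$)
$P{\left(j,k \right)} = 0$ ($P{\left(j,k \right)} = \sqrt{0} j = 0 j = 0$)
$w = 4$ ($w = 2 + 2 = 4$)
$B{\left(o,y \right)} \left(P{\left(-5 - 2,-6 \right)} + w\right) = - 10 \left(0 + 4\right) = \left(-10\right) 4 = -40$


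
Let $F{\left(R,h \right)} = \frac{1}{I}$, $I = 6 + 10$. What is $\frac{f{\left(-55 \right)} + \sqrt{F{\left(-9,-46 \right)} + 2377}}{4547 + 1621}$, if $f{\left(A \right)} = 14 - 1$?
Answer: $\frac{13}{6168} + \frac{\sqrt{38033}}{24672} \approx 0.010012$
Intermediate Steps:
$I = 16$
$F{\left(R,h \right)} = \frac{1}{16}$
$f{\left(A \right)} = 13$ ($f{\left(A \right)} = 14 - 1 = 13$)
$\frac{f{\left(-55 \right)} + \sqrt{F{\left(-9,-46 \right)} + 2377}}{4547 + 1621} = \frac{13 + \sqrt{\frac{1}{16} + 2377}}{4547 + 1621} = \frac{13 + \sqrt{\frac{38033}{16}}}{6168} = \left(13 + \frac{\sqrt{38033}}{4}\right) \frac{1}{6168} = \frac{13}{6168} + \frac{\sqrt{38033}}{24672}$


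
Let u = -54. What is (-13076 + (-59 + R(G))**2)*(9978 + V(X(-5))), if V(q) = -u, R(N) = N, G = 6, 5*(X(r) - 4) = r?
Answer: -102998544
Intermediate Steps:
X(r) = 4 + r/5
V(q) = 54 (V(q) = -1*(-54) = 54)
(-13076 + (-59 + R(G))**2)*(9978 + V(X(-5))) = (-13076 + (-59 + 6)**2)*(9978 + 54) = (-13076 + (-53)**2)*10032 = (-13076 + 2809)*10032 = -10267*10032 = -102998544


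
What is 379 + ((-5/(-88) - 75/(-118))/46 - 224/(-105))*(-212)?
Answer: -68477117/895620 ≈ -76.458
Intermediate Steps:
379 + ((-5/(-88) - 75/(-118))/46 - 224/(-105))*(-212) = 379 + ((-5*(-1/88) - 75*(-1/118))*(1/46) - 224*(-1/105))*(-212) = 379 + ((5/88 + 75/118)*(1/46) + 32/15)*(-212) = 379 + ((3595/5192)*(1/46) + 32/15)*(-212) = 379 + (3595/238832 + 32/15)*(-212) = 379 + (7696549/3582480)*(-212) = 379 - 407917097/895620 = -68477117/895620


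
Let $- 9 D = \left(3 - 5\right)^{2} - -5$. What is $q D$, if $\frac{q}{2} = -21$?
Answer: $42$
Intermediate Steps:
$q = -42$ ($q = 2 \left(-21\right) = -42$)
$D = -1$ ($D = - \frac{\left(3 - 5\right)^{2} - -5}{9} = - \frac{\left(-2\right)^{2} + 5}{9} = - \frac{4 + 5}{9} = \left(- \frac{1}{9}\right) 9 = -1$)
$q D = \left(-42\right) \left(-1\right) = 42$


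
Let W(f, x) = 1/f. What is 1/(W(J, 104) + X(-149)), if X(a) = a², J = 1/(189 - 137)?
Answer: 1/22253 ≈ 4.4938e-5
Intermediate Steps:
J = 1/52 ≈ 0.019231
1/(W(J, 104) + X(-149)) = 1/(1/(1/52) + (-149)²) = 1/(52 + 22201) = 1/22253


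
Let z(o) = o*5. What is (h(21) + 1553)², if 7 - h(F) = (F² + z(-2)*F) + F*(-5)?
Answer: 2056356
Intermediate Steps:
z(o) = 5*o
h(F) = 7 - F² + 15*F (h(F) = 7 - ((F² + (5*(-2))*F) + F*(-5)) = 7 - ((F² - 10*F) - 5*F) = 7 - (F² - 15*F) = 7 + (-F² + 15*F) = 7 - F² + 15*F)
(h(21) + 1553)² = ((7 - 1*21² + 15*21) + 1553)² = ((7 - 1*441 + 315) + 1553)² = ((7 - 441 + 315) + 1553)² = (-119 + 1553)² = 1434² = 2056356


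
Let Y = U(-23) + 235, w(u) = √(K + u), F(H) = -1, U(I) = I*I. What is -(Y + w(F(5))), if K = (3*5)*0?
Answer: -764 - I ≈ -764.0 - 1.0*I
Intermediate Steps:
U(I) = I²
K = 0 (K = 15*0 = 0)
w(u) = √u (w(u) = √(0 + u) = √u)
Y = 764 (Y = (-23)² + 235 = 529 + 235 = 764)
-(Y + w(F(5))) = -(764 + √(-1)) = -(764 + I) = -764 - I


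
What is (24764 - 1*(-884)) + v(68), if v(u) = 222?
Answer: 25870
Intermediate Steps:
(24764 - 1*(-884)) + v(68) = (24764 - 1*(-884)) + 222 = (24764 + 884) + 222 = 25648 + 222 = 25870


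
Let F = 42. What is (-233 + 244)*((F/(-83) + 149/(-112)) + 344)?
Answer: 34988283/9296 ≈ 3763.8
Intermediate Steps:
(-233 + 244)*((F/(-83) + 149/(-112)) + 344) = (-233 + 244)*((42/(-83) + 149/(-112)) + 344) = 11*((42*(-1/83) + 149*(-1/112)) + 344) = 11*((-42/83 - 149/112) + 344) = 11*(-17071/9296 + 344) = 11*(3180753/9296) = 34988283/9296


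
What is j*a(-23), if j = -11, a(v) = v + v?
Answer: 506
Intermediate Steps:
a(v) = 2*v
j*a(-23) = -22*(-23) = -11*(-46) = 506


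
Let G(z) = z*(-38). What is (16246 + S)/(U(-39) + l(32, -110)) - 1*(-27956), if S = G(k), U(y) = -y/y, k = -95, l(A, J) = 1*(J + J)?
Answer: 362260/13 ≈ 27866.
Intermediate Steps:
l(A, J) = 2*J (l(A, J) = 1*(2*J) = 2*J)
U(y) = -1 (U(y) = -1*1 = -1)
G(z) = -38*z
S = 3610 (S = -38*(-95) = 3610)
(16246 + S)/(U(-39) + l(32, -110)) - 1*(-27956) = (16246 + 3610)/(-1 + 2*(-110)) - 1*(-27956) = 19856/(-1 - 220) + 27956 = 19856/(-221) + 27956 = 19856*(-1/221) + 27956 = -1168/13 + 27956 = 362260/13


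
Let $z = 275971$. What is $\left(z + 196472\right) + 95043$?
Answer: $567486$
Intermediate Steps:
$\left(z + 196472\right) + 95043 = \left(275971 + 196472\right) + 95043 = 472443 + 95043 = 567486$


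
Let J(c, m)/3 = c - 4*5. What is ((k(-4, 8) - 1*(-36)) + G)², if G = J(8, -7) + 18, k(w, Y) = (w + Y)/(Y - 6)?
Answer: 400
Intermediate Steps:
k(w, Y) = (Y + w)/(-6 + Y)
J(c, m) = -60 + 3*c (J(c, m) = 3*(c - 4*5) = 3*(c - 20) = 3*(-20 + c) = -60 + 3*c)
G = -18 (G = (-60 + 3*8) + 18 = (-60 + 24) + 18 = -36 + 18 = -18)
((k(-4, 8) - 1*(-36)) + G)² = (((8 - 4)/(-6 + 8) - 1*(-36)) - 18)² = ((4/2 + 36) - 18)² = (((½)*4 + 36) - 18)² = ((2 + 36) - 18)² = (38 - 18)² = 20² = 400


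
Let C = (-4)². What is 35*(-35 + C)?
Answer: -665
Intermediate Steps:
C = 16
35*(-35 + C) = 35*(-35 + 16) = 35*(-19) = -665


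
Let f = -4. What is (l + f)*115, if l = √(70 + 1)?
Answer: -460 + 115*√71 ≈ 509.01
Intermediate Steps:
l = √71 ≈ 8.4261
(l + f)*115 = (√71 - 4)*115 = (-4 + √71)*115 = -460 + 115*√71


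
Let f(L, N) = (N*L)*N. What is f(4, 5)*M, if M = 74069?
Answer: 7406900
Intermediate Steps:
f(L, N) = L*N**2 (f(L, N) = (L*N)*N = L*N**2)
f(4, 5)*M = (4*5**2)*74069 = (4*25)*74069 = 100*74069 = 7406900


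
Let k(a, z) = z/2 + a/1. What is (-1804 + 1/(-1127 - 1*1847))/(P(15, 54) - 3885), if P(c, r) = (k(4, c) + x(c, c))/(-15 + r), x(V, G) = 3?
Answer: 209238783/450562487 ≈ 0.46439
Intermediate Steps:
k(a, z) = a + z/2 (k(a, z) = z*(½) + a*1 = z/2 + a = a + z/2)
P(c, r) = (7 + c/2)/(-15 + r) (P(c, r) = ((4 + c/2) + 3)/(-15 + r) = (7 + c/2)/(-15 + r))
(-1804 + 1/(-1127 - 1*1847))/(P(15, 54) - 3885) = (-1804 + 1/(-1127 - 1*1847))/((14 + 15)/(2*(-15 + 54)) - 3885) = (-1804 + 1/(-1127 - 1847))/((½)*29/39 - 3885) = (-1804 + 1/(-2974))/((½)*(1/39)*29 - 3885) = (-1804 - 1/2974)/(29/78 - 3885) = -5365097/(2974*(-303001/78)) = -5365097/2974*(-78/303001) = 209238783/450562487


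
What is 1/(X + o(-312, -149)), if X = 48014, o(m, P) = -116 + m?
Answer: 1/47586 ≈ 2.1015e-5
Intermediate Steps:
1/(X + o(-312, -149)) = 1/(48014 + (-116 - 312)) = 1/(48014 - 428) = 1/47586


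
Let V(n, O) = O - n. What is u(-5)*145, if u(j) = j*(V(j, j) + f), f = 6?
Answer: -4350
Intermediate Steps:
u(j) = 6*j (u(j) = j*((j - j) + 6) = j*(0 + 6) = j*6 = 6*j)
u(-5)*145 = (6*(-5))*145 = -30*145 = -4350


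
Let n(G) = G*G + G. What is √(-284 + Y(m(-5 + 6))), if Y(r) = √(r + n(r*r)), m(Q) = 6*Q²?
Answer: √(-284 + √1338) ≈ 15.73*I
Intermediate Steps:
n(G) = G + G² (n(G) = G² + G = G + G²)
Y(r) = √(r + r²*(1 + r²)) (Y(r) = √(r + (r*r)*(1 + r*r)) = √(r + r²*(1 + r²)))
√(-284 + Y(m(-5 + 6))) = √(-284 + √((6*(-5 + 6)²)*(1 + 6*(-5 + 6)² + (6*(-5 + 6)²)³))) = √(-284 + √((6*1²)*(1 + 6*1² + (6*1²)³))) = √(-284 + √((6*1)*(1 + 6*1 + (6*1)³))) = √(-284 + √(6*(1 + 6 + 6³))) = √(-284 + √(6*(1 + 6 + 216))) = √(-284 + √(6*223)) = √(-284 + √1338)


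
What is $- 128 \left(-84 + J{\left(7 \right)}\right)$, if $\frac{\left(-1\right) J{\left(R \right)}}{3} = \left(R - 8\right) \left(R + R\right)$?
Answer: $5376$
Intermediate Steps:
$J{\left(R \right)} = - 6 R \left(-8 + R\right)$ ($J{\left(R \right)} = - 3 \left(R - 8\right) \left(R + R\right) = - 3 \left(-8 + R\right) 2 R = - 3 \cdot 2 R \left(-8 + R\right) = - 6 R \left(-8 + R\right)$)
$- 128 \left(-84 + J{\left(7 \right)}\right) = - 128 \left(-84 + 6 \cdot 7 \left(8 - 7\right)\right) = - 128 \left(-84 + 6 \cdot 7 \cdot 1\right) = - 128 \left(-84 + 42\right) = \left(-128\right) \left(-42\right) = 5376$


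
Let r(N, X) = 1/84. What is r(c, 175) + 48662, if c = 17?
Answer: 4087609/84 ≈ 48662.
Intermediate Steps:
r(N, X) = 1/84
r(c, 175) + 48662 = 1/84 + 48662 = 4087609/84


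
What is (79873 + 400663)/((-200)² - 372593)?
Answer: -480536/332593 ≈ -1.4448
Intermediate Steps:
(79873 + 400663)/((-200)² - 372593) = 480536/(40000 - 372593) = 480536/(-332593) = 480536*(-1/332593) = -480536/332593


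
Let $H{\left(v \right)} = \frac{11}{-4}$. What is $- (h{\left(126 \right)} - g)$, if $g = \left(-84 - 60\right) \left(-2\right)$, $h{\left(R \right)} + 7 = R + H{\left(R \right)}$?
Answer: $\frac{687}{4} \approx 171.75$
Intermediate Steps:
$H{\left(v \right)} = - \frac{11}{4}$ ($H{\left(v \right)} = 11 \left(- \frac{1}{4}\right) = - \frac{11}{4}$)
$h{\left(R \right)} = - \frac{39}{4} + R$ ($h{\left(R \right)} = -7 + \left(R - \frac{11}{4}\right) = -7 + \left(- \frac{11}{4} + R\right) = - \frac{39}{4} + R$)
$g = 288$ ($g = \left(-144\right) \left(-2\right) = 288$)
$- (h{\left(126 \right)} - g) = - (\left(- \frac{39}{4} + 126\right) - 288) = - (\frac{465}{4} - 288) = \left(-1\right) \left(- \frac{687}{4}\right) = \frac{687}{4}$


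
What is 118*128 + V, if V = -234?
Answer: 14870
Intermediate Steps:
118*128 + V = 118*128 - 234 = 15104 - 234 = 14870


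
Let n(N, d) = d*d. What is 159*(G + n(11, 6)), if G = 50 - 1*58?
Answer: 4452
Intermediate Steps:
n(N, d) = d²
G = -8 (G = 50 - 58 = -8)
159*(G + n(11, 6)) = 159*(-8 + 6²) = 159*(-8 + 36) = 159*28 = 4452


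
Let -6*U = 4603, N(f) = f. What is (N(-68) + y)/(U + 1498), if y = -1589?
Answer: -9942/4385 ≈ -2.2673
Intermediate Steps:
U = -4603/6 (U = -1/6*4603 = -4603/6 ≈ -767.17)
(N(-68) + y)/(U + 1498) = (-68 - 1589)/(-4603/6 + 1498) = -1657/4385/6 = -1657*6/4385 = -9942/4385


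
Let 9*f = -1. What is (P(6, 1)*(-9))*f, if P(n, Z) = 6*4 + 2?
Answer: 26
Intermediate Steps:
P(n, Z) = 26 (P(n, Z) = 24 + 2 = 26)
f = -⅑ (f = (⅑)*(-1) = -⅑ ≈ -0.11111)
(P(6, 1)*(-9))*f = (26*(-9))*(-⅑) = -234*(-⅑) = 26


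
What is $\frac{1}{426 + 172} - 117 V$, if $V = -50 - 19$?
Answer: $\frac{4827655}{598} \approx 8073.0$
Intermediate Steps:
$V = -69$
$\frac{1}{426 + 172} - 117 V = \frac{1}{426 + 172} - -8073 = \frac{1}{598} + 8073 = \frac{4827655}{598}$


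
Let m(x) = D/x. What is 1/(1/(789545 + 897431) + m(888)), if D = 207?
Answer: 62418112/14550205 ≈ 4.2898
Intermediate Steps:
m(x) = 207/x
1/(1/(789545 + 897431) + m(888)) = 1/(1/(789545 + 897431) + 207/888) = 1/(1/1686976 + 207*(1/888)) = 1/(1/1686976 + 69/296) = 1/(14550205/62418112) = 62418112/14550205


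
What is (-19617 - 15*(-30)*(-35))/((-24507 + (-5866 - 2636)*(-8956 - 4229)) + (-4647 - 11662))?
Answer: -35367/112058054 ≈ -0.00031561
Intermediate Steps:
(-19617 - 15*(-30)*(-35))/((-24507 + (-5866 - 2636)*(-8956 - 4229)) + (-4647 - 11662)) = (-19617 + 450*(-35))/((-24507 - 8502*(-13185)) - 16309) = (-19617 - 15750)/((-24507 + 112098870) - 16309) = -35367/(112074363 - 16309) = -35367/112058054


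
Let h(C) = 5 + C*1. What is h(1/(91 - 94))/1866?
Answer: 7/2799 ≈ 0.0025009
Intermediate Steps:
h(C) = 5 + C
h(1/(91 - 94))/1866 = (5 + 1/(91 - 94))/1866 = (5 + 1/(-3))*(1/1866) = (5 - ⅓)*(1/1866) = (14/3)*(1/1866) = 7/2799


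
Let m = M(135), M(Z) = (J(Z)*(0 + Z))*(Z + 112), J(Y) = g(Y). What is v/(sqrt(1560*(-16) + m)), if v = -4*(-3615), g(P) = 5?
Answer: 964*sqrt(141765)/9451 ≈ 38.405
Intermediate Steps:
J(Y) = 5
M(Z) = 5*Z*(112 + Z) (M(Z) = (5*(0 + Z))*(Z + 112) = (5*Z)*(112 + Z) = 5*Z*(112 + Z))
m = 166725 (m = 5*135*(112 + 135) = 5*135*247 = 166725)
v = 14460
v/(sqrt(1560*(-16) + m)) = 14460/(sqrt(1560*(-16) + 166725)) = 14460/(sqrt(-24960 + 166725)) = 14460/(sqrt(141765)) = 14460*(sqrt(141765)/141765) = 964*sqrt(141765)/9451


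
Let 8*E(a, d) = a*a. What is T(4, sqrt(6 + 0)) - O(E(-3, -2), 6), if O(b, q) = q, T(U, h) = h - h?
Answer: -6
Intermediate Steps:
E(a, d) = a**2/8 (E(a, d) = (a*a)/8 = a**2/8)
T(U, h) = 0
T(4, sqrt(6 + 0)) - O(E(-3, -2), 6) = 0 - 1*6 = 0 - 6 = -6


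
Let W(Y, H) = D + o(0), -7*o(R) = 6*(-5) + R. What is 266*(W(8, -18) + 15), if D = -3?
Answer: 4332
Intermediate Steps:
o(R) = 30/7 - R/7 (o(R) = -(6*(-5) + R)/7 = -(-30 + R)/7 = 30/7 - R/7)
W(Y, H) = 9/7 (W(Y, H) = -3 + (30/7 - 1/7*0) = -3 + (30/7 + 0) = -3 + 30/7 = 9/7)
266*(W(8, -18) + 15) = 266*(9/7 + 15) = 266*(114/7) = 4332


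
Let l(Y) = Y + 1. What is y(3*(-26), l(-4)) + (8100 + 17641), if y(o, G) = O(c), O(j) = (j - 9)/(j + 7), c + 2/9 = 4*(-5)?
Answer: 3063442/119 ≈ 25743.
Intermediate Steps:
c = -182/9 (c = -2/9 + 4*(-5) = -2/9 - 20 = -182/9 ≈ -20.222)
l(Y) = 1 + Y
O(j) = (-9 + j)/(7 + j)
y(o, G) = 263/119 (y(o, G) = (-9 - 182/9)/(7 - 182/9) = -263/9/(-119/9) = -9/119*(-263/9) = 263/119)
y(3*(-26), l(-4)) + (8100 + 17641) = 263/119 + (8100 + 17641) = 263/119 + 25741 = 3063442/119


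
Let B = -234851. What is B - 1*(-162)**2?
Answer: -261095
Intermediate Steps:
B - 1*(-162)**2 = -234851 - 1*(-162)**2 = -234851 - 1*26244 = -234851 - 26244 = -261095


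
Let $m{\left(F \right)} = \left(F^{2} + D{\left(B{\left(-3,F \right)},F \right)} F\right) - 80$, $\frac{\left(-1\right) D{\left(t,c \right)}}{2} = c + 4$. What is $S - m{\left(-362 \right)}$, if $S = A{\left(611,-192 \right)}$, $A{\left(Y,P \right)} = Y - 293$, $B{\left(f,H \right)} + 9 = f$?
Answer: $128546$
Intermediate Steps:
$B{\left(f,H \right)} = -9 + f$
$D{\left(t,c \right)} = -8 - 2 c$ ($D{\left(t,c \right)} = - 2 \left(c + 4\right) = - 2 \left(4 + c\right) = -8 - 2 c$)
$A{\left(Y,P \right)} = -293 + Y$
$S = 318$ ($S = -293 + 611 = 318$)
$m{\left(F \right)} = -80 + F^{2} + F \left(-8 - 2 F\right)$ ($m{\left(F \right)} = \left(F^{2} + \left(-8 - 2 F\right) F\right) - 80 = \left(F^{2} + F \left(-8 - 2 F\right)\right) - 80 = -80 + F^{2} + F \left(-8 - 2 F\right)$)
$S - m{\left(-362 \right)} = 318 - \left(-80 - \left(-362\right)^{2} - -2896\right) = 318 - \left(-80 - 131044 + 2896\right) = 318 - -128228 = 318 + 128228 = 128546$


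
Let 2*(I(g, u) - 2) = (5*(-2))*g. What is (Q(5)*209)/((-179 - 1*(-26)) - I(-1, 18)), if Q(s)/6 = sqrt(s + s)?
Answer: -627*sqrt(10)/80 ≈ -24.784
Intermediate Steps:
I(g, u) = 2 - 5*g (I(g, u) = 2 + ((5*(-2))*g)/2 = 2 + (-10*g)/2 = 2 - 5*g)
Q(s) = 6*sqrt(2)*sqrt(s) (Q(s) = 6*sqrt(s + s) = 6*sqrt(2*s) = 6*(sqrt(2)*sqrt(s)) = 6*sqrt(2)*sqrt(s))
(Q(5)*209)/((-179 - 1*(-26)) - I(-1, 18)) = ((6*sqrt(2)*sqrt(5))*209)/((-179 - 1*(-26)) - (2 - 5*(-1))) = ((6*sqrt(10))*209)/((-179 + 26) - (2 + 5)) = (1254*sqrt(10))/(-153 - 1*7) = (1254*sqrt(10))/(-153 - 7) = (1254*sqrt(10))/(-160) = (1254*sqrt(10))*(-1/160) = -627*sqrt(10)/80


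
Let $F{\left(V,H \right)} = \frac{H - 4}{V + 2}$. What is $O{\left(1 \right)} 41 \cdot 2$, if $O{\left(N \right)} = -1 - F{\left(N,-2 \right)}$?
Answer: $82$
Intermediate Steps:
$F{\left(V,H \right)} = \frac{-4 + H}{2 + V}$
$O{\left(N \right)} = -1 + \frac{6}{2 + N}$ ($O{\left(N \right)} = -1 - \frac{-4 - 2}{2 + N} = -1 - \frac{1}{2 + N} \left(-6\right) = -1 - - \frac{6}{2 + N} = -1 + \frac{6}{2 + N}$)
$O{\left(1 \right)} 41 \cdot 2 = \frac{4 - 1}{2 + 1} \cdot 41 \cdot 2 = \frac{4 - 1}{3} \cdot 41 \cdot 2 = \frac{1}{3} \cdot 3 \cdot 41 \cdot 2 = 1 \cdot 41 \cdot 2 = 41 \cdot 2 = 82$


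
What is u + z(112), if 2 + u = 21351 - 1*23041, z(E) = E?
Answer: -1580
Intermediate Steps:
u = -1692 (u = -2 + (21351 - 1*23041) = -2 + (21351 - 23041) = -2 - 1690 = -1692)
u + z(112) = -1692 + 112 = -1580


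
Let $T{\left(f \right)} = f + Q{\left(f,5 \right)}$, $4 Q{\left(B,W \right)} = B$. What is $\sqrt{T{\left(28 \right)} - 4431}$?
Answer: $2 i \sqrt{1099} \approx 66.302 i$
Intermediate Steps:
$Q{\left(B,W \right)} = \frac{B}{4}$
$T{\left(f \right)} = \frac{5 f}{4}$ ($T{\left(f \right)} = f + \frac{f}{4} = \frac{5 f}{4}$)
$\sqrt{T{\left(28 \right)} - 4431} = \sqrt{\frac{5}{4} \cdot 28 - 4431} = \sqrt{35 - 4431} = \sqrt{-4396} = 2 i \sqrt{1099}$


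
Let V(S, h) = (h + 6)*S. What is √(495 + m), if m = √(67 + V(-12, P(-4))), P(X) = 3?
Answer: √(495 + I*√41) ≈ 22.249 + 0.1439*I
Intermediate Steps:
V(S, h) = S*(6 + h) (V(S, h) = (6 + h)*S = S*(6 + h))
m = I*√41 (m = √(67 - 12*(6 + 3)) = √(67 - 12*9) = √(67 - 108) = √(-41) = I*√41 ≈ 6.4031*I)
√(495 + m) = √(495 + I*√41)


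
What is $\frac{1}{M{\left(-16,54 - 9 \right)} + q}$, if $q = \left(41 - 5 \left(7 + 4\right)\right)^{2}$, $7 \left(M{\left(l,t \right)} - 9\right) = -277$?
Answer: $\frac{7}{1158} \approx 0.0060449$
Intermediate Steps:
$M{\left(l,t \right)} = - \frac{214}{7}$ ($M{\left(l,t \right)} = 9 + \frac{1}{7} \left(-277\right) = 9 - \frac{277}{7} = - \frac{214}{7}$)
$q = 196$ ($q = \left(41 - 55\right)^{2} = \left(-14\right)^{2} = 196$)
$\frac{1}{M{\left(-16,54 - 9 \right)} + q} = \frac{1}{- \frac{214}{7} + 196} = \frac{1}{\frac{1158}{7}} = \frac{7}{1158}$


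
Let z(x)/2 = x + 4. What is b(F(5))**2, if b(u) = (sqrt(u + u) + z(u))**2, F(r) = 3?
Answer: (14 + sqrt(6))**4 ≈ 73217.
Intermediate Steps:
z(x) = 8 + 2*x (z(x) = 2*(x + 4) = 2*(4 + x) = 8 + 2*x)
b(u) = (8 + 2*u + sqrt(2)*sqrt(u))**2 (b(u) = (sqrt(u + u) + (8 + 2*u))**2 = (sqrt(2*u) + (8 + 2*u))**2 = (sqrt(2)*sqrt(u) + (8 + 2*u))**2 = (8 + 2*u + sqrt(2)*sqrt(u))**2)
b(F(5))**2 = ((8 + 2*3 + sqrt(2)*sqrt(3))**2)**2 = ((8 + 6 + sqrt(6))**2)**2 = ((14 + sqrt(6))**2)**2 = (14 + sqrt(6))**4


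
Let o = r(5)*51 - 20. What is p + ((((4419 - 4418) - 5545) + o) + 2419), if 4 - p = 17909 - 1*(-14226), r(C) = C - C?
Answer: -35276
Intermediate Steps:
r(C) = 0
o = -20 (o = 0*51 - 20 = 0 - 20 = -20)
p = -32131 (p = 4 - (17909 - 1*(-14226)) = 4 - (17909 + 14226) = 4 - 1*32135 = 4 - 32135 = -32131)
p + ((((4419 - 4418) - 5545) + o) + 2419) = -32131 + ((((4419 - 4418) - 5545) - 20) + 2419) = -32131 + (((1 - 5545) - 20) + 2419) = -32131 + ((-5544 - 20) + 2419) = -32131 + (-5564 + 2419) = -32131 - 3145 = -35276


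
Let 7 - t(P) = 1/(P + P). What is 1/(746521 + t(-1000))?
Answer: 2000/1493056001 ≈ 1.3395e-6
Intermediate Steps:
t(P) = 7 - 1/(2*P) (t(P) = 7 - 1/(P + P) = 7 - 1/(2*P))
1/(746521 + t(-1000)) = 1/(746521 + (7 - ½/(-1000))) = 1/(746521 + (7 - ½*(-1/1000))) = 1/(746521 + (7 + 1/2000)) = 1/(746521 + 14001/2000) = 1/(1493056001/2000) = 2000/1493056001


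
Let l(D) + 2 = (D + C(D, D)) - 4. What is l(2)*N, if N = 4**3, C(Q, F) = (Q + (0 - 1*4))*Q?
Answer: -512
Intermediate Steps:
C(Q, F) = Q*(-4 + Q) (C(Q, F) = (Q + (0 - 4))*Q = (Q - 4)*Q = (-4 + Q)*Q = Q*(-4 + Q))
l(D) = -6 + D + D*(-4 + D) (l(D) = -2 + ((D + D*(-4 + D)) - 4) = -2 + (-4 + D + D*(-4 + D)) = -6 + D + D*(-4 + D))
N = 64
l(2)*N = (-6 + 2 + 2*(-4 + 2))*64 = (-6 + 2 + 2*(-2))*64 = (-6 + 2 - 4)*64 = -8*64 = -512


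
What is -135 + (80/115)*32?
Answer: -2593/23 ≈ -112.74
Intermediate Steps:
-135 + (80/115)*32 = -135 + (80*(1/115))*32 = -135 + (16/23)*32 = -135 + 512/23 = -2593/23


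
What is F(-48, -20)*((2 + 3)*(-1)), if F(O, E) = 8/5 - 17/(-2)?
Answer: -101/2 ≈ -50.500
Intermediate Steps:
F(O, E) = 101/10 (F(O, E) = 8*(⅕) - 17*(-½) = 8/5 + 17/2 = 101/10)
F(-48, -20)*((2 + 3)*(-1)) = 101*((2 + 3)*(-1))/10 = 101*(5*(-1))/10 = (101/10)*(-5) = -101/2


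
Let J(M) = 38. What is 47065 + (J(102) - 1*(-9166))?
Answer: 56269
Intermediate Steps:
47065 + (J(102) - 1*(-9166)) = 47065 + (38 - 1*(-9166)) = 47065 + (38 + 9166) = 47065 + 9204 = 56269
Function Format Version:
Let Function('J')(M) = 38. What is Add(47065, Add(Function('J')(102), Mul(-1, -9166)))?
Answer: 56269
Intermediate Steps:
Add(47065, Add(Function('J')(102), Mul(-1, -9166))) = Add(47065, Add(38, Mul(-1, -9166))) = Add(47065, Add(38, 9166)) = Add(47065, 9204) = 56269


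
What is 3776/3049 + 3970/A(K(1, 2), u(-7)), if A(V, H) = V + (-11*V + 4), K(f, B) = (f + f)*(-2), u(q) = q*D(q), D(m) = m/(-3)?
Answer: 6135337/67078 ≈ 91.466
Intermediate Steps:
D(m) = -m/3 (D(m) = m*(-1/3) = -m/3)
u(q) = -q**2/3 (u(q) = q*(-q/3) = -q**2/3)
K(f, B) = -4*f (K(f, B) = (2*f)*(-2) = -4*f)
A(V, H) = 4 - 10*V (A(V, H) = V + (4 - 11*V) = 4 - 10*V)
3776/3049 + 3970/A(K(1, 2), u(-7)) = 3776/3049 + 3970/(4 - (-40)) = 3776*(1/3049) + 3970/(4 - 10*(-4)) = 3776/3049 + 3970/(4 + 40) = 3776/3049 + 3970/44 = 3776/3049 + 3970*(1/44) = 3776/3049 + 1985/22 = 6135337/67078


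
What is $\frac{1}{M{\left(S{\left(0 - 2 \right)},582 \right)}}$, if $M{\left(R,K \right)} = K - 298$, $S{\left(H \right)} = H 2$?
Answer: $\frac{1}{284} \approx 0.0035211$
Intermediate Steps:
$S{\left(H \right)} = 2 H$
$M{\left(R,K \right)} = -298 + K$ ($M{\left(R,K \right)} = K - 298 = -298 + K$)
$\frac{1}{M{\left(S{\left(0 - 2 \right)},582 \right)}} = \frac{1}{-298 + 582} = \frac{1}{284}$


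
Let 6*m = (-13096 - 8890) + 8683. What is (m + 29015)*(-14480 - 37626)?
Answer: -4188983711/3 ≈ -1.3963e+9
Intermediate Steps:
m = -13303/6 (m = ((-13096 - 8890) + 8683)/6 = (-21986 + 8683)/6 = (⅙)*(-13303) = -13303/6 ≈ -2217.2)
(m + 29015)*(-14480 - 37626) = (-13303/6 + 29015)*(-14480 - 37626) = (160787/6)*(-52106) = -4188983711/3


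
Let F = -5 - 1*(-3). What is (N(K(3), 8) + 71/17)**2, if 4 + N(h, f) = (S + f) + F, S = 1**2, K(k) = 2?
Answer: 14884/289 ≈ 51.502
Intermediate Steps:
F = -2 (F = -5 + 3 = -2)
S = 1
N(h, f) = -5 + f (N(h, f) = -4 + ((1 + f) - 2) = -4 + (-1 + f) = -5 + f)
(N(K(3), 8) + 71/17)**2 = ((-5 + 8) + 71/17)**2 = (3 + 71*(1/17))**2 = (3 + 71/17)**2 = (122/17)**2 = 14884/289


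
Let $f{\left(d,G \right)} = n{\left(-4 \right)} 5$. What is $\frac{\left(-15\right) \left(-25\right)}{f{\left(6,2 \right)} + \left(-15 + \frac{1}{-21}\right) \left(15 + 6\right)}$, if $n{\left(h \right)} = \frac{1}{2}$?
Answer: $- \frac{250}{209} \approx -1.1962$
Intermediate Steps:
$n{\left(h \right)} = \frac{1}{2}$
$f{\left(d,G \right)} = \frac{5}{2}$ ($f{\left(d,G \right)} = \frac{1}{2} \cdot 5 = \frac{5}{2}$)
$\frac{\left(-15\right) \left(-25\right)}{f{\left(6,2 \right)} + \left(-15 + \frac{1}{-21}\right) \left(15 + 6\right)} = \frac{\left(-15\right) \left(-25\right)}{\frac{5}{2} + \left(-15 + \frac{1}{-21}\right) \left(15 + 6\right)} = \frac{375}{\frac{5}{2} + \left(-15 - \frac{1}{21}\right) 21} = \frac{375}{\frac{5}{2} - 316} = \frac{375}{- \frac{627}{2}} = 375 \left(- \frac{2}{627}\right) = - \frac{250}{209}$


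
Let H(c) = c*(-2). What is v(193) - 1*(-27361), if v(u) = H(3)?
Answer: 27355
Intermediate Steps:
H(c) = -2*c
v(u) = -6 (v(u) = -2*3 = -6)
v(193) - 1*(-27361) = -6 - 1*(-27361) = -6 + 27361 = 27355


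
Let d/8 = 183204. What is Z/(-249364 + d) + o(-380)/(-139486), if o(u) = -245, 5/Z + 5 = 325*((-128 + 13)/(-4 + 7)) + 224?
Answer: 5470717685795/3114647645075032 ≈ 0.0017564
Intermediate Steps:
d = 1465632 (d = 8*183204 = 1465632)
Z = -15/36718 (Z = 5/(-5 + (325*((-128 + 13)/(-4 + 7)) + 224)) = 5/(-5 + (325*(-115/3) + 224)) = 5/(-5 + (-37375/3 + 224)) = 5/(-5 - 36703/3) = 5/(-36718/3) = 5*(-3/36718) = -15/36718 ≈ -0.00040852)
Z/(-249364 + d) + o(-380)/(-139486) = -15/(36718*(-249364 + 1465632)) - 245/(-139486) = -15/36718/1216268 - 245*(-1/139486) = -15/36718*1/1216268 + 245/139486 = -15/44658928424 + 245/139486 = 5470717685795/3114647645075032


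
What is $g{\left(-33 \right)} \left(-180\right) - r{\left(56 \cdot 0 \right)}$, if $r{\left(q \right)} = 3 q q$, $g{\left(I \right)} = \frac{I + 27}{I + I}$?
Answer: $- \frac{180}{11} \approx -16.364$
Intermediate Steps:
$g{\left(I \right)} = \frac{27 + I}{2 I}$
$r{\left(q \right)} = 3 q^{2}$
$g{\left(-33 \right)} \left(-180\right) - r{\left(56 \cdot 0 \right)} = \frac{27 - 33}{2 \left(-33\right)} \left(-180\right) - 3 \left(56 \cdot 0\right)^{2} = \frac{1}{2} \left(- \frac{1}{33}\right) \left(-6\right) \left(-180\right) - 3 \cdot 0^{2} = \frac{1}{11} \left(-180\right) - 3 \cdot 0 = - \frac{180}{11} - 0 = - \frac{180}{11} + 0 = - \frac{180}{11}$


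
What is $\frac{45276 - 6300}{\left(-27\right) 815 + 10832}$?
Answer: $- \frac{38976}{11173} \approx -3.4884$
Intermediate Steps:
$\frac{45276 - 6300}{\left(-27\right) 815 + 10832} = \frac{38976}{-22005 + 10832} = \frac{38976}{-11173} = 38976 \left(- \frac{1}{11173}\right) = - \frac{38976}{11173}$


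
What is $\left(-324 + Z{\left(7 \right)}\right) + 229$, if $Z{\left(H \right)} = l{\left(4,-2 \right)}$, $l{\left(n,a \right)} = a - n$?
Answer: $-101$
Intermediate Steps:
$Z{\left(H \right)} = -6$ ($Z{\left(H \right)} = -2 - 4 = -6$)
$\left(-324 + Z{\left(7 \right)}\right) + 229 = \left(-324 - 6\right) + 229 = -330 + 229 = -101$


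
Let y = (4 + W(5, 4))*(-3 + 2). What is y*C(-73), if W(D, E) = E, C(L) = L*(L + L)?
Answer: -85264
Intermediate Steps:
C(L) = 2*L**2 (C(L) = L*(2*L) = 2*L**2)
y = -8 (y = (4 + 4)*(-3 + 2) = 8*(-1) = -8)
y*C(-73) = -16*(-73)**2 = -16*5329 = -8*10658 = -85264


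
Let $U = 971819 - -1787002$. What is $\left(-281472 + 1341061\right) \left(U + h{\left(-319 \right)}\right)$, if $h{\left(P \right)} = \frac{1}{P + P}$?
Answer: $\frac{1865012052295433}{638} \approx 2.9232 \cdot 10^{12}$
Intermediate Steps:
$h{\left(P \right)} = \frac{1}{2 P}$
$U = 2758821$ ($U = 971819 + 1787002 = 2758821$)
$\left(-281472 + 1341061\right) \left(U + h{\left(-319 \right)}\right) = \left(-281472 + 1341061\right) \left(2758821 + \frac{1}{2 \left(-319\right)}\right) = 1059589 \left(2758821 + \frac{1}{2} \left(- \frac{1}{319}\right)\right) = 1059589 \left(2758821 - \frac{1}{638}\right) = 1059589 \cdot \frac{1760127797}{638} = \frac{1865012052295433}{638}$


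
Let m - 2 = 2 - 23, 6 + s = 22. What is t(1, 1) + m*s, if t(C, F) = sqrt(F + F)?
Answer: -304 + sqrt(2) ≈ -302.59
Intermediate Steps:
s = 16 (s = -6 + 22 = 16)
m = -19 (m = 2 + (2 - 23) = 2 - 21 = -19)
t(C, F) = sqrt(2)*sqrt(F) (t(C, F) = sqrt(2*F) = sqrt(2)*sqrt(F))
t(1, 1) + m*s = sqrt(2)*sqrt(1) - 19*16 = sqrt(2)*1 - 304 = sqrt(2) - 304 = -304 + sqrt(2)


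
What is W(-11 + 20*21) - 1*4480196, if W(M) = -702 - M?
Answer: -4481307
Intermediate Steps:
W(-11 + 20*21) - 1*4480196 = (-702 - (-11 + 20*21)) - 1*4480196 = (-702 - (-11 + 420)) - 4480196 = (-702 - 1*409) - 4480196 = (-702 - 409) - 4480196 = -1111 - 4480196 = -4481307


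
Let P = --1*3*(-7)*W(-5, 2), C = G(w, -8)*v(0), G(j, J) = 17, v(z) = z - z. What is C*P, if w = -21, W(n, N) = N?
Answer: 0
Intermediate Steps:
v(z) = 0
C = 0 (C = 17*0 = 0)
P = -42 (P = --1*3*(-7)*2 = -(-3*(-7))*2 = -21*2 = -1*42 = -42)
C*P = 0*(-42) = 0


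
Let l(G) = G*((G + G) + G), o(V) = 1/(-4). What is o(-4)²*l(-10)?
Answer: 75/4 ≈ 18.750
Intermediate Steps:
o(V) = -¼
l(G) = 3*G² (l(G) = G*(2*G + G) = G*(3*G) = 3*G²)
o(-4)²*l(-10) = (-¼)²*(3*(-10)²) = (3*100)/16 = (1/16)*300 = 75/4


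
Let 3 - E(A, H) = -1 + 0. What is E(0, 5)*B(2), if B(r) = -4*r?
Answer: -32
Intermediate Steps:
E(A, H) = 4 (E(A, H) = 3 - (-1 + 0) = 3 - 1*(-1) = 3 + 1 = 4)
E(0, 5)*B(2) = 4*(-4*2) = 4*(-8) = -32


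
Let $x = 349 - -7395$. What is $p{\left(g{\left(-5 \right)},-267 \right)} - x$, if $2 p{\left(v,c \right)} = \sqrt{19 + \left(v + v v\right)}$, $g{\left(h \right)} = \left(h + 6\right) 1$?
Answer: $-7744 + \frac{\sqrt{21}}{2} \approx -7741.7$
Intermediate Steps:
$g{\left(h \right)} = 6 + h$ ($g{\left(h \right)} = \left(6 + h\right) 1 = 6 + h$)
$p{\left(v,c \right)} = \frac{\sqrt{19 + v + v^{2}}}{2}$ ($p{\left(v,c \right)} = \frac{\sqrt{19 + \left(v + v v\right)}}{2} = \frac{\sqrt{19 + \left(v + v^{2}\right)}}{2} = \frac{\sqrt{19 + v + v^{2}}}{2}$)
$x = 7744$ ($x = 349 + 7395 = 7744$)
$p{\left(g{\left(-5 \right)},-267 \right)} - x = \frac{\sqrt{19 + \left(6 - 5\right) + \left(6 - 5\right)^{2}}}{2} - 7744 = \frac{\sqrt{19 + 1 + 1^{2}}}{2} - 7744 = \frac{\sqrt{19 + 1 + 1}}{2} - 7744 = \frac{\sqrt{21}}{2} - 7744 = -7744 + \frac{\sqrt{21}}{2}$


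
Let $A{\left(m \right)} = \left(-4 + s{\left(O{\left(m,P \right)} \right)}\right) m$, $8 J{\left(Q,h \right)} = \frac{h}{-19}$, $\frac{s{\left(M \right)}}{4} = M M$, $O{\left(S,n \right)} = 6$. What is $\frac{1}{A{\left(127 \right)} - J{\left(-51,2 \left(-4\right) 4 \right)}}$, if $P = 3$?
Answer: $\frac{19}{337816} \approx 5.6244 \cdot 10^{-5}$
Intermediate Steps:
$s{\left(M \right)} = 4 M^{2}$ ($s{\left(M \right)} = 4 M M = 4 M^{2}$)
$J{\left(Q,h \right)} = - \frac{h}{152}$ ($J{\left(Q,h \right)} = \frac{h \frac{1}{-19}}{8} = \frac{h \left(- \frac{1}{19}\right)}{8} = \frac{\left(- \frac{1}{19}\right) h}{8} = - \frac{h}{152}$)
$A{\left(m \right)} = 140 m$ ($A{\left(m \right)} = \left(-4 + 4 \cdot 6^{2}\right) m = \left(-4 + 4 \cdot 36\right) m = \left(-4 + 144\right) m = 140 m$)
$\frac{1}{A{\left(127 \right)} - J{\left(-51,2 \left(-4\right) 4 \right)}} = \frac{1}{140 \cdot 127 - - \frac{2 \left(-4\right) 4}{152}} = \frac{1}{17780 - - \frac{\left(-8\right) 4}{152}} = \frac{1}{17780 - \left(- \frac{1}{152}\right) \left(-32\right)} = \frac{1}{17780 - \frac{4}{19}} = \frac{1}{\frac{337816}{19}} = \frac{19}{337816}$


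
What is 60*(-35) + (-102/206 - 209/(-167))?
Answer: -36109090/17201 ≈ -2099.2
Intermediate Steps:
60*(-35) + (-102/206 - 209/(-167)) = -2100 + (-102*1/206 - 209*(-1/167)) = -2100 + (-51/103 + 209/167) = -2100 + 13010/17201 = -36109090/17201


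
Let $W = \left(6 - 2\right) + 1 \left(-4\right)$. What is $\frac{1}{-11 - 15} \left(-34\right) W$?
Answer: $0$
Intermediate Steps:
$W = 0$ ($W = \left(6 - 2\right) - 4 = 4 - 4 = 0$)
$\frac{1}{-11 - 15} \left(-34\right) W = \frac{1}{-11 - 15} \left(-34\right) 0 = \frac{1}{-26} \left(-34\right) 0 = \left(- \frac{1}{26}\right) \left(-34\right) 0 = \frac{17}{13} \cdot 0 = 0$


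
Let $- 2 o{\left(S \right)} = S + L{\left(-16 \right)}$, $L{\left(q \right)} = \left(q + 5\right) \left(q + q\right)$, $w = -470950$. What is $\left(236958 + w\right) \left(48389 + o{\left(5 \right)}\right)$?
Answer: $-11280871316$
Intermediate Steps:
$L{\left(q \right)} = 2 q \left(5 + q\right)$ ($L{\left(q \right)} = \left(5 + q\right) 2 q = 2 q \left(5 + q\right)$)
$o{\left(S \right)} = -176 - \frac{S}{2}$ ($o{\left(S \right)} = - \frac{S + 2 \left(-16\right) \left(5 - 16\right)}{2} = - \frac{S + 2 \left(-16\right) \left(-11\right)}{2} = - \frac{S + 352}{2} = - \frac{352 + S}{2} = -176 - \frac{S}{2}$)
$\left(236958 + w\right) \left(48389 + o{\left(5 \right)}\right) = \left(236958 - 470950\right) \left(48389 - \frac{357}{2}\right) = - 233992 \left(48389 - \frac{357}{2}\right) = \left(-233992\right) \frac{96421}{2} = -11280871316$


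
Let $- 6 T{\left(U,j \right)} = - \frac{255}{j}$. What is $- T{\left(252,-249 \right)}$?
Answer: $\frac{85}{498} \approx 0.17068$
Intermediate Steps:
$T{\left(U,j \right)} = \frac{85}{2 j}$ ($T{\left(U,j \right)} = - \frac{\left(-255\right) \frac{1}{j}}{6} = \frac{85}{2 j}$)
$- T{\left(252,-249 \right)} = - \frac{85}{2 \left(-249\right)} = - \frac{85 \left(-1\right)}{2 \cdot 249} = \left(-1\right) \left(- \frac{85}{498}\right) = \frac{85}{498}$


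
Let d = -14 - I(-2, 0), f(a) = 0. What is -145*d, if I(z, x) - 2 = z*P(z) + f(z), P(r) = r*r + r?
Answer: 1740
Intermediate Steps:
P(r) = r + r² (P(r) = r² + r = r + r²)
I(z, x) = 2 + z²*(1 + z) (I(z, x) = 2 + (z*(z*(1 + z)) + 0) = 2 + (z²*(1 + z) + 0) = 2 + z²*(1 + z))
d = -12 (d = -14 - (2 + (-2)²*(1 - 2)) = -14 - (2 + 4*(-1)) = -14 - (2 - 4) = -14 - 1*(-2) = -14 + 2 = -12)
-145*d = -145*(-12) = 1740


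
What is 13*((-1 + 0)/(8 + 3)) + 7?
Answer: 64/11 ≈ 5.8182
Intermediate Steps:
13*((-1 + 0)/(8 + 3)) + 7 = 13*(-1/11) + 7 = -13/11 + 7 = 64/11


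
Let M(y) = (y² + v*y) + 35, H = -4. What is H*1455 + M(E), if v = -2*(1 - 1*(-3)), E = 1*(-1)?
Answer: -5776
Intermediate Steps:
E = -1
v = -8 (v = -2*(1 + 3) = -2*4 = -8)
M(y) = 35 + y² - 8*y (M(y) = (y² - 8*y) + 35 = 35 + y² - 8*y)
H*1455 + M(E) = -4*1455 + (35 + (-1)² - 8*(-1)) = -5820 + (35 + 1 + 8) = -5820 + 44 = -5776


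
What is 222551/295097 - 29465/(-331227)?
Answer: 82409933182/97744094019 ≈ 0.84312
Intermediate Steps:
222551/295097 - 29465/(-331227) = 222551*(1/295097) - 29465*(-1/331227) = 222551/295097 + 29465/331227 = 82409933182/97744094019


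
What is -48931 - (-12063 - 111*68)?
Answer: -29320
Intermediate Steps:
-48931 - (-12063 - 111*68) = -48931 - (-12063 - 1*7548) = -48931 - (-12063 - 7548) = -48931 - 1*(-19611) = -48931 + 19611 = -29320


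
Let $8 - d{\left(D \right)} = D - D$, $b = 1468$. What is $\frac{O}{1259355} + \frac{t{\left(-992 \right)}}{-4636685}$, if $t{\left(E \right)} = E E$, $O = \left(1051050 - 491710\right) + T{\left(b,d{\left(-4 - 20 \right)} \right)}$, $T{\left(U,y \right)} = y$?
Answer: $\frac{270846912532}{1167846487635} \approx 0.23192$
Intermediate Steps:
$d{\left(D \right)} = 8$ ($d{\left(D \right)} = 8 - \left(D - D\right) = 8 - 0 = 8 + 0 = 8$)
$O = 559348$ ($O = \left(1051050 - 491710\right) + 8 = 559340 + 8 = 559348$)
$t{\left(E \right)} = E^{2}$
$\frac{O}{1259355} + \frac{t{\left(-992 \right)}}{-4636685} = \frac{559348}{1259355} + \frac{\left(-992\right)^{2}}{-4636685} = 559348 \cdot \frac{1}{1259355} + 984064 \left(- \frac{1}{4636685}\right) = \frac{559348}{1259355} - \frac{984064}{4636685} = \frac{270846912532}{1167846487635}$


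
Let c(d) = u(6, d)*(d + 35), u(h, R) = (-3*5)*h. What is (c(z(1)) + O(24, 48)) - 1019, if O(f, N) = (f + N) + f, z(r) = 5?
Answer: -4523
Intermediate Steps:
u(h, R) = -15*h
O(f, N) = N + 2*f (O(f, N) = (N + f) + f = N + 2*f)
c(d) = -3150 - 90*d (c(d) = (-15*6)*(d + 35) = -90*(35 + d) = -3150 - 90*d)
(c(z(1)) + O(24, 48)) - 1019 = ((-3150 - 90*5) + (48 + 2*24)) - 1019 = ((-3150 - 450) + (48 + 48)) - 1019 = (-3600 + 96) - 1019 = -3504 - 1019 = -4523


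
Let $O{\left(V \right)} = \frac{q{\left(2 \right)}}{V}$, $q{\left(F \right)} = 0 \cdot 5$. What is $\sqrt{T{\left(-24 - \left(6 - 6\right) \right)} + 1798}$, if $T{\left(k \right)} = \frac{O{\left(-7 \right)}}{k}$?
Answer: $\sqrt{1798} \approx 42.403$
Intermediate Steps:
$q{\left(F \right)} = 0$
$O{\left(V \right)} = 0$ ($O{\left(V \right)} = \frac{0}{V} = 0$)
$T{\left(k \right)} = 0$ ($T{\left(k \right)} = \frac{0}{k} = 0$)
$\sqrt{T{\left(-24 - \left(6 - 6\right) \right)} + 1798} = \sqrt{0 + 1798} = \sqrt{1798}$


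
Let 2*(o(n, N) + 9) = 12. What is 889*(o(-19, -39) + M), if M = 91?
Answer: 78232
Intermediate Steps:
o(n, N) = -3 (o(n, N) = -9 + (½)*12 = -9 + 6 = -3)
889*(o(-19, -39) + M) = 889*(-3 + 91) = 889*88 = 78232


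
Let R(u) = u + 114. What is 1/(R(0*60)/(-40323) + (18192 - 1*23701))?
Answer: -13441/74046507 ≈ -0.00018152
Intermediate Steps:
R(u) = 114 + u
1/(R(0*60)/(-40323) + (18192 - 1*23701)) = 1/((114 + 0*60)/(-40323) + (18192 - 1*23701)) = 1/((114 + 0)*(-1/40323) + (18192 - 23701)) = 1/(114*(-1/40323) - 5509) = 1/(-38/13441 - 5509) = 1/(-74046507/13441) = -13441/74046507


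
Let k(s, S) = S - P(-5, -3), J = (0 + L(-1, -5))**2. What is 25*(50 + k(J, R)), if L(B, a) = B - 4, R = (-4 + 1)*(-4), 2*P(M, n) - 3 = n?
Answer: 1550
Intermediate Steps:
P(M, n) = 3/2 + n/2
R = 12 (R = -3*(-4) = 12)
L(B, a) = -4 + B
J = 25 (J = (0 + (-4 - 1))**2 = (0 - 5)**2 = (-5)**2 = 25)
k(s, S) = S (k(s, S) = S - (3/2 + (1/2)*(-3)) = S - (3/2 - 3/2) = S - 1*0 = S + 0 = S)
25*(50 + k(J, R)) = 25*(50 + 12) = 25*62 = 1550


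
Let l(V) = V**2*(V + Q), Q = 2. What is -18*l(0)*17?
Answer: 0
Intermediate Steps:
l(V) = V**2*(2 + V) (l(V) = V**2*(V + 2) = V**2*(2 + V))
-18*l(0)*17 = -18*0**2*(2 + 0)*17 = -0*2*17 = -18*0*17 = 0*17 = 0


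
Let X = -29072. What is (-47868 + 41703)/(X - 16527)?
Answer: 6165/45599 ≈ 0.13520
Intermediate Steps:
(-47868 + 41703)/(X - 16527) = (-47868 + 41703)/(-29072 - 16527) = -6165/(-45599) = -6165*(-1/45599) = 6165/45599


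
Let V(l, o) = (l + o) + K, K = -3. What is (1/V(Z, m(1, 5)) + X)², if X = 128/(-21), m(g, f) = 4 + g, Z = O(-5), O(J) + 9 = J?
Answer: 29929/784 ≈ 38.175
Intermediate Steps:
O(J) = -9 + J
Z = -14 (Z = -9 - 5 = -14)
V(l, o) = -3 + l + o (V(l, o) = (l + o) - 3 = -3 + l + o)
X = -128/21 (X = 128*(-1/21) = -128/21 ≈ -6.0952)
(1/V(Z, m(1, 5)) + X)² = (1/(-3 - 14 + (4 + 1)) - 128/21)² = (1/(-3 - 14 + 5) - 128/21)² = (1/(-12) - 128/21)² = (-1/12 - 128/21)² = (-173/28)² = 29929/784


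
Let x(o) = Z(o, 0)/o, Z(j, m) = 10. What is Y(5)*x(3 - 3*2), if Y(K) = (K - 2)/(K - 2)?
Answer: -10/3 ≈ -3.3333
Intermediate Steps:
x(o) = 10/o
Y(K) = 1 (Y(K) = (-2 + K)/(-2 + K) = 1)
Y(5)*x(3 - 3*2) = 1*(10/(3 - 3*2)) = 1*(10/(3 - 6)) = 1*(10/(-3)) = 1*(10*(-⅓)) = 1*(-10/3) = -10/3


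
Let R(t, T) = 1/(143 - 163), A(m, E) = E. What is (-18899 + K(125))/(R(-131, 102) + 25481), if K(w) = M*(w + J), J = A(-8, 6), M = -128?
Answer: -237780/169873 ≈ -1.3998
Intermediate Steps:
J = 6
R(t, T) = -1/20 (R(t, T) = 1/(-20) = -1/20)
K(w) = -768 - 128*w (K(w) = -128*(w + 6) = -128*(6 + w) = -768 - 128*w)
(-18899 + K(125))/(R(-131, 102) + 25481) = (-18899 + (-768 - 128*125))/(-1/20 + 25481) = (-18899 + (-768 - 16000))/(509619/20) = (-18899 - 16768)*(20/509619) = -35667*20/509619 = -237780/169873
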